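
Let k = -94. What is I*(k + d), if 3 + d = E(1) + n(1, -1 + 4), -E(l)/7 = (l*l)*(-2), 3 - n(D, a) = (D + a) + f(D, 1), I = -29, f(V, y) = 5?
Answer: 2581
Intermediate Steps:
n(D, a) = -2 - D - a (n(D, a) = 3 - ((D + a) + 5) = 3 - (5 + D + a) = 3 + (-5 - D - a) = -2 - D - a)
E(l) = 14*l² (E(l) = -7*l*l*(-2) = -7*l²*(-2) = -(-14)*l² = 14*l²)
d = 5 (d = -3 + (14*1² + (-2 - 1*1 - (-1 + 4))) = -3 + (14*1 + (-2 - 1 - 1*3)) = -3 + (14 + (-2 - 1 - 3)) = -3 + (14 - 6) = -3 + 8 = 5)
I*(k + d) = -29*(-94 + 5) = -29*(-89) = 2581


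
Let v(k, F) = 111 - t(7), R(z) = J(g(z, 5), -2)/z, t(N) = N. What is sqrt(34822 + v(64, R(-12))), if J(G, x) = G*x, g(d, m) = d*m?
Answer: sqrt(34926) ≈ 186.89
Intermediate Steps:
R(z) = -10 (R(z) = ((z*5)*(-2))/z = ((5*z)*(-2))/z = (-10*z)/z = -10)
v(k, F) = 104 (v(k, F) = 111 - 1*7 = 111 - 7 = 104)
sqrt(34822 + v(64, R(-12))) = sqrt(34822 + 104) = sqrt(34926)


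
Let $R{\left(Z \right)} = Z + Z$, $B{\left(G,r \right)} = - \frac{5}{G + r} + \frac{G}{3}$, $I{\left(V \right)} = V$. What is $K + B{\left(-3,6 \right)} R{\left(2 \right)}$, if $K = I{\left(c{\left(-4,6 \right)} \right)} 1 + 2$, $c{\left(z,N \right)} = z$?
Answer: $- \frac{38}{3} \approx -12.667$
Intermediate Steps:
$B{\left(G,r \right)} = - \frac{5}{G + r} + \frac{G}{3}$ ($B{\left(G,r \right)} = - \frac{5}{G + r} + G \frac{1}{3} = - \frac{5}{G + r} + \frac{G}{3}$)
$K = -2$ ($K = \left(-4\right) 1 + 2 = -4 + 2 = -2$)
$R{\left(Z \right)} = 2 Z$
$K + B{\left(-3,6 \right)} R{\left(2 \right)} = -2 + \frac{-15 + \left(-3\right)^{2} - 18}{3 \left(-3 + 6\right)} 2 \cdot 2 = -2 + \frac{-15 + 9 - 18}{3 \cdot 3} \cdot 4 = -2 + \frac{1}{3} \cdot \frac{1}{3} \left(-24\right) 4 = -2 - \frac{32}{3} = - \frac{38}{3}$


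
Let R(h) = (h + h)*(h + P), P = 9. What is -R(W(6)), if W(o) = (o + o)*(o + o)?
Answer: -44064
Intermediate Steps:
W(o) = 4*o² (W(o) = (2*o)*(2*o) = 4*o²)
R(h) = 2*h*(9 + h) (R(h) = (h + h)*(h + 9) = (2*h)*(9 + h) = 2*h*(9 + h))
-R(W(6)) = -2*4*6²*(9 + 4*6²) = -2*4*36*(9 + 4*36) = -2*144*(9 + 144) = -2*144*153 = -1*44064 = -44064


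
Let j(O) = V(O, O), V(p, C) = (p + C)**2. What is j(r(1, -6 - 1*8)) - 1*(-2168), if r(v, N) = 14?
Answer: 2952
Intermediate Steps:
V(p, C) = (C + p)**2
j(O) = 4*O**2 (j(O) = (O + O)**2 = (2*O)**2 = 4*O**2)
j(r(1, -6 - 1*8)) - 1*(-2168) = 4*14**2 - 1*(-2168) = 4*196 + 2168 = 784 + 2168 = 2952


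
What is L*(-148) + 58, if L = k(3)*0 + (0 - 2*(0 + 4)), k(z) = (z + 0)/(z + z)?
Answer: 1242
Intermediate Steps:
k(z) = 1/2 (k(z) = z/((2*z)) = z*(1/(2*z)) = 1/2)
L = -8 (L = (1/2)*0 + (0 - 2*(0 + 4)) = 0 + (0 - 2*4) = 0 + (0 - 8) = 0 - 8 = -8)
L*(-148) + 58 = -8*(-148) + 58 = 1184 + 58 = 1242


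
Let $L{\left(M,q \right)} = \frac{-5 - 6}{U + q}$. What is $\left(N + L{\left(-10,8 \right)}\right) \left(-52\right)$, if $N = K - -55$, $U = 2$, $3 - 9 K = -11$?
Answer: $- \frac{129766}{45} \approx -2883.7$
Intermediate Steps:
$K = \frac{14}{9}$ ($K = \frac{1}{3} - - \frac{11}{9} = \frac{1}{3} + \frac{11}{9} = \frac{14}{9} \approx 1.5556$)
$L{\left(M,q \right)} = - \frac{11}{2 + q}$ ($L{\left(M,q \right)} = \frac{-5 - 6}{2 + q} = - \frac{11}{2 + q}$)
$N = \frac{509}{9}$ ($N = \frac{14}{9} - -55 = \frac{14}{9} + 55 = \frac{509}{9} \approx 56.556$)
$\left(N + L{\left(-10,8 \right)}\right) \left(-52\right) = \left(\frac{509}{9} - \frac{11}{2 + 8}\right) \left(-52\right) = \left(\frac{509}{9} - \frac{11}{10}\right) \left(-52\right) = \frac{4991}{90} \left(-52\right) = - \frac{129766}{45}$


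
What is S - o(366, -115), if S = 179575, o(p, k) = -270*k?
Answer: 148525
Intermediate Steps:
S - o(366, -115) = 179575 - (-270)*(-115) = 179575 - 1*31050 = 179575 - 31050 = 148525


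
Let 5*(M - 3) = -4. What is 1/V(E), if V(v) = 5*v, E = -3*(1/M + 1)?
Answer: -11/240 ≈ -0.045833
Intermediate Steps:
M = 11/5 (M = 3 + (⅕)*(-4) = 3 - ⅘ = 11/5 ≈ 2.2000)
E = -48/11 (E = -3*(1/(11/5) + 1) = -3*(5/11 + 1) = -3*16/11 = -48/11 ≈ -4.3636)
1/V(E) = 1/(5*(-48/11)) = 1/(-240/11) = -11/240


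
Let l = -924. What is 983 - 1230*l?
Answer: 1137503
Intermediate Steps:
983 - 1230*l = 983 - 1230*(-924) = 983 + 1136520 = 1137503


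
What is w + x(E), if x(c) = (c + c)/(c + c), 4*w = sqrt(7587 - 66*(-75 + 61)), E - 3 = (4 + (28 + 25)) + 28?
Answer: 1 + sqrt(8511)/4 ≈ 24.064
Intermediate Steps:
E = 88 (E = 3 + ((4 + (28 + 25)) + 28) = 3 + ((4 + 53) + 28) = 3 + (57 + 28) = 3 + 85 = 88)
w = sqrt(8511)/4 (w = sqrt(7587 - 66*(-75 + 61))/4 = sqrt(7587 - 66*(-14))/4 = sqrt(7587 + 924)/4 = sqrt(8511)/4 ≈ 23.064)
x(c) = 1 (x(c) = (2*c)/((2*c)) = (2*c)*(1/(2*c)) = 1)
w + x(E) = sqrt(8511)/4 + 1 = 1 + sqrt(8511)/4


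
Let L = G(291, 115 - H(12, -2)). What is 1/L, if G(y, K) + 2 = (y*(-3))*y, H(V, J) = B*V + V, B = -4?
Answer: -1/254045 ≈ -3.9363e-6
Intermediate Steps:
H(V, J) = -3*V (H(V, J) = -4*V + V = -3*V)
G(y, K) = -2 - 3*y² (G(y, K) = -2 + (y*(-3))*y = -2 + (-3*y)*y = -2 - 3*y²)
L = -254045 (L = -2 - 3*291² = -2 - 3*84681 = -2 - 254043 = -254045)
1/L = 1/(-254045) = -1/254045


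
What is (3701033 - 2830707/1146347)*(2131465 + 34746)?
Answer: 9190508124648355984/1146347 ≈ 8.0172e+12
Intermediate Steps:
(3701033 - 2830707/1146347)*(2131465 + 34746) = (3701033 - 2830707*1/1146347)*2166211 = (3701033 - 2830707/1146347)*2166211 = (4242665245744/1146347)*2166211 = 9190508124648355984/1146347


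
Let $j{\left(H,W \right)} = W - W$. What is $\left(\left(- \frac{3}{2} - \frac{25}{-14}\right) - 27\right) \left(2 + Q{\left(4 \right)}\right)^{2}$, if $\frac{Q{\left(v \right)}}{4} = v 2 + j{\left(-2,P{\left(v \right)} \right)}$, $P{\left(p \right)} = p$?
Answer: $- \frac{216172}{7} \approx -30882.0$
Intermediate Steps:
$j{\left(H,W \right)} = 0$
$Q{\left(v \right)} = 8 v$ ($Q{\left(v \right)} = 4 \left(v 2 + 0\right) = 4 \left(2 v + 0\right) = 4 \cdot 2 v = 8 v$)
$\left(\left(- \frac{3}{2} - \frac{25}{-14}\right) - 27\right) \left(2 + Q{\left(4 \right)}\right)^{2} = \left(\left(- \frac{3}{2} - \frac{25}{-14}\right) - 27\right) \left(2 + 8 \cdot 4\right)^{2} = \left(\left(\left(-3\right) \frac{1}{2} - - \frac{25}{14}\right) - 27\right) \left(2 + 32\right)^{2} = \left(\left(- \frac{3}{2} + \frac{25}{14}\right) - 27\right) 34^{2} = \left(\frac{2}{7} - 27\right) 1156 = \left(- \frac{187}{7}\right) 1156 = - \frac{216172}{7}$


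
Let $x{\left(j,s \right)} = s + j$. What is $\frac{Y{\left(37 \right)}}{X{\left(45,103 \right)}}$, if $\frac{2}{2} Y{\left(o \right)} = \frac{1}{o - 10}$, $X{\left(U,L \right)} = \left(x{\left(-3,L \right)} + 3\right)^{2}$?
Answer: $\frac{1}{286443} \approx 3.4911 \cdot 10^{-6}$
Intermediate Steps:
$x{\left(j,s \right)} = j + s$
$X{\left(U,L \right)} = L^{2}$ ($X{\left(U,L \right)} = \left(\left(-3 + L\right) + 3\right)^{2} = L^{2}$)
$Y{\left(o \right)} = \frac{1}{-10 + o}$ ($Y{\left(o \right)} = \frac{1}{o - 10} = \frac{1}{-10 + o}$)
$\frac{Y{\left(37 \right)}}{X{\left(45,103 \right)}} = \frac{1}{\left(-10 + 37\right) 103^{2}} = \frac{1}{27 \cdot 10609} = \frac{1}{27} \cdot \frac{1}{10609} = \frac{1}{286443}$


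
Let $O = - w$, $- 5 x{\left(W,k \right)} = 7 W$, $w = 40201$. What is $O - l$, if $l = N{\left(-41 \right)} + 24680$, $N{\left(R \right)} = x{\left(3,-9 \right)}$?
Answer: $- \frac{324384}{5} \approx -64877.0$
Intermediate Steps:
$x{\left(W,k \right)} = - \frac{7 W}{5}$
$N{\left(R \right)} = - \frac{21}{5}$ ($N{\left(R \right)} = \left(- \frac{7}{5}\right) 3 = - \frac{21}{5}$)
$O = -40201$ ($O = \left(-1\right) 40201 = -40201$)
$l = \frac{123379}{5}$ ($l = - \frac{21}{5} + 24680 = \frac{123379}{5} \approx 24676.0$)
$O - l = -40201 - \frac{123379}{5} = - \frac{324384}{5}$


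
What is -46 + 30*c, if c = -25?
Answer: -796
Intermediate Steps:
-46 + 30*c = -46 + 30*(-25) = -46 - 750 = -796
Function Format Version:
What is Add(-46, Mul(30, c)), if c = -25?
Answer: -796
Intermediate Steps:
Add(-46, Mul(30, c)) = Add(-46, Mul(30, -25)) = Add(-46, -750) = -796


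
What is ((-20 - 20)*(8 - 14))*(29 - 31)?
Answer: -480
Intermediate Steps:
((-20 - 20)*(8 - 14))*(29 - 31) = -40*(-6)*(-2) = 240*(-2) = -480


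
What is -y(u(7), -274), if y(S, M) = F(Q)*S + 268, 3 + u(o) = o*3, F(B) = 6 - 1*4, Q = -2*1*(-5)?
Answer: -304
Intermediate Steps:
Q = 10 (Q = -2*(-5) = 10)
F(B) = 2 (F(B) = 6 - 4 = 2)
u(o) = -3 + 3*o (u(o) = -3 + o*3 = -3 + 3*o)
y(S, M) = 268 + 2*S (y(S, M) = 2*S + 268 = 268 + 2*S)
-y(u(7), -274) = -(268 + 2*(-3 + 3*7)) = -(268 + 2*(-3 + 21)) = -(268 + 2*18) = -(268 + 36) = -1*304 = -304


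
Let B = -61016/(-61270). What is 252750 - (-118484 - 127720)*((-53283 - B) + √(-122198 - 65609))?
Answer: -401884639865202/30635 + 246204*I*√187807 ≈ -1.3118e+10 + 1.067e+8*I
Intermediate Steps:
B = 30508/30635 (B = -61016*(-1/61270) = 30508/30635 ≈ 0.99585)
252750 - (-118484 - 127720)*((-53283 - B) + √(-122198 - 65609)) = 252750 - (-118484 - 127720)*((-53283 - 1*30508/30635) + √(-122198 - 65609)) = 252750 - (-246204)*((-53283 - 30508/30635) + √(-187807)) = 252750 - (-246204)*(-1632355213/30635 + I*√187807) = 252750 - (401892382861452/30635 - 246204*I*√187807) = 252750 + (-401892382861452/30635 + 246204*I*√187807) = -401884639865202/30635 + 246204*I*√187807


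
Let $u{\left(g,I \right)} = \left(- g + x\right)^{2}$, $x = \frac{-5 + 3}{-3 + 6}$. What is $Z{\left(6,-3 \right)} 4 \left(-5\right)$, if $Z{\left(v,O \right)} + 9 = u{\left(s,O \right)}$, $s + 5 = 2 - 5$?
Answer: $- \frac{8060}{9} \approx -895.56$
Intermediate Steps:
$x = - \frac{2}{3} \approx -0.66667$
$s = -8$ ($s = -5 + \left(2 - 5\right) = -5 - 3 = -8$)
$u{\left(g,I \right)} = \left(- \frac{2}{3} - g\right)^{2}$ ($u{\left(g,I \right)} = \left(- g - \frac{2}{3}\right)^{2} = \left(- \frac{2}{3} - g\right)^{2}$)
$Z{\left(v,O \right)} = \frac{403}{9}$ ($Z{\left(v,O \right)} = -9 + \frac{\left(2 + 3 \left(-8\right)\right)^{2}}{9} = -9 + \frac{\left(2 - 24\right)^{2}}{9} = -9 + \frac{\left(-22\right)^{2}}{9} = -9 + \frac{1}{9} \cdot 484 = -9 + \frac{484}{9} = \frac{403}{9}$)
$Z{\left(6,-3 \right)} 4 \left(-5\right) = \frac{403}{9} \cdot 4 \left(-5\right) = \frac{1612}{9} \left(-5\right) = - \frac{8060}{9}$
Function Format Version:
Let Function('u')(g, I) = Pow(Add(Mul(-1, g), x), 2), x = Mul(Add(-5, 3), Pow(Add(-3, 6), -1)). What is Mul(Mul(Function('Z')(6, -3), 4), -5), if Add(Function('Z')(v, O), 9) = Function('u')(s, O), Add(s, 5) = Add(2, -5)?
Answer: Rational(-8060, 9) ≈ -895.56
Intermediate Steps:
x = Rational(-2, 3) (x = Mul(-2, Pow(3, -1)) = Mul(-2, Rational(1, 3)) = Rational(-2, 3) ≈ -0.66667)
s = -8 (s = Add(-5, Add(2, -5)) = Add(-5, -3) = -8)
Function('u')(g, I) = Pow(Add(Rational(-2, 3), Mul(-1, g)), 2) (Function('u')(g, I) = Pow(Add(Mul(-1, g), Rational(-2, 3)), 2) = Pow(Add(Rational(-2, 3), Mul(-1, g)), 2))
Function('Z')(v, O) = Rational(403, 9) (Function('Z')(v, O) = Add(-9, Mul(Rational(1, 9), Pow(Add(2, Mul(3, -8)), 2))) = Add(-9, Mul(Rational(1, 9), Pow(Add(2, -24), 2))) = Add(-9, Mul(Rational(1, 9), Pow(-22, 2))) = Add(-9, Mul(Rational(1, 9), 484)) = Add(-9, Rational(484, 9)) = Rational(403, 9))
Mul(Mul(Function('Z')(6, -3), 4), -5) = Mul(Mul(Rational(403, 9), 4), -5) = Mul(Rational(1612, 9), -5) = Rational(-8060, 9)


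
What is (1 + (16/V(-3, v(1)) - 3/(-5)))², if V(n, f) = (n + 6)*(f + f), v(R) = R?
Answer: 4096/225 ≈ 18.204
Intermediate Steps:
V(n, f) = 2*f*(6 + n) (V(n, f) = (6 + n)*(2*f) = 2*f*(6 + n))
(1 + (16/V(-3, v(1)) - 3/(-5)))² = (1 + (16/((2*1*(6 - 3))) - 3/(-5)))² = (1 + (16/((2*1*3)) - 3*(-⅕)))² = (1 + (16/6 + ⅗))² = (1 + (16*(⅙) + ⅗))² = (1 + (8/3 + ⅗))² = (1 + 49/15)² = (64/15)² = 4096/225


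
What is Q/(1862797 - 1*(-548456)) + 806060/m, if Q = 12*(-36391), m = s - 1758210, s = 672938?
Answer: -201462016117/218072113818 ≈ -0.92383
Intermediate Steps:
m = -1085272 (m = 672938 - 1758210 = -1085272)
Q = -436692
Q/(1862797 - 1*(-548456)) + 806060/m = -436692/(1862797 - 1*(-548456)) + 806060/(-1085272) = -436692/(1862797 + 548456) + 806060*(-1/1085272) = -436692/2411253 - 201515/271318 = -436692*1/2411253 - 201515/271318 = -145564/803751 - 201515/271318 = -201462016117/218072113818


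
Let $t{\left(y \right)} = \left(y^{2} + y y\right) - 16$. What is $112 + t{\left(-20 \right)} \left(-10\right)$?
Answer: $-7728$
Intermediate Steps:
$t{\left(y \right)} = -16 + 2 y^{2}$ ($t{\left(y \right)} = \left(y^{2} + y^{2}\right) - 16 = 2 y^{2} - 16 = -16 + 2 y^{2}$)
$112 + t{\left(-20 \right)} \left(-10\right) = 112 + \left(-16 + 2 \left(-20\right)^{2}\right) \left(-10\right) = 112 + \left(-16 + 2 \cdot 400\right) \left(-10\right) = 112 + \left(-16 + 800\right) \left(-10\right) = 112 + 784 \left(-10\right) = 112 - 7840 = -7728$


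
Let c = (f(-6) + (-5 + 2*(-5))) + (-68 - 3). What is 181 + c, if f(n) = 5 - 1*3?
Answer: 97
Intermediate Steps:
f(n) = 2 (f(n) = 5 - 3 = 2)
c = -84 (c = (2 + (-5 + 2*(-5))) + (-68 - 3) = (2 + (-5 - 10)) - 71 = (2 - 15) - 71 = -13 - 71 = -84)
181 + c = 181 - 84 = 97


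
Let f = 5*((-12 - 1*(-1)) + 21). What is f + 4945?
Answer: 4995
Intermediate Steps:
f = 50 (f = 5*((-12 + 1) + 21) = 5*(-11 + 21) = 5*10 = 50)
f + 4945 = 50 + 4945 = 4995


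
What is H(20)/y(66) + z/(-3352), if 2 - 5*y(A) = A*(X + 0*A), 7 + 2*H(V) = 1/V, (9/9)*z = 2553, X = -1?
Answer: -231845/227936 ≈ -1.0171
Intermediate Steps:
z = 2553
H(V) = -7/2 + 1/(2*V)
y(A) = ⅖ + A/5 (y(A) = ⅖ - A*(-1 + 0*A)/5 = ⅖ - A*(-1 + 0)/5 = ⅖ - A*(-1)/5 = ⅖ - (-1)*A/5 = ⅖ + A/5)
H(20)/y(66) + z/(-3352) = ((½)*(1 - 7*20)/20)/(⅖ + (⅕)*66) + 2553/(-3352) = ((½)*(1/20)*(1 - 140))/(⅖ + 66/5) + 2553*(-1/3352) = ((½)*(1/20)*(-139))/(68/5) - 2553/3352 = -139/40*5/68 - 2553/3352 = -139/544 - 2553/3352 = -231845/227936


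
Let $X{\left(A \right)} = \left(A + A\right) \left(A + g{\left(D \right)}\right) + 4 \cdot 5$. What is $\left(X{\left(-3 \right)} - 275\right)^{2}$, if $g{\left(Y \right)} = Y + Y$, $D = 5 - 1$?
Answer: $81225$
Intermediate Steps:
$D = 4$ ($D = 5 - 1 = 4$)
$g{\left(Y \right)} = 2 Y$
$X{\left(A \right)} = 20 + 2 A \left(8 + A\right)$ ($X{\left(A \right)} = \left(A + A\right) \left(A + 2 \cdot 4\right) + 4 \cdot 5 = 2 A \left(A + 8\right) + 20 = 2 A \left(8 + A\right) + 20 = 20 + 2 A \left(8 + A\right)$)
$\left(X{\left(-3 \right)} - 275\right)^{2} = \left(\left(20 + 2 \left(-3\right)^{2} + 16 \left(-3\right)\right) - 275\right)^{2} = \left(\left(20 + 2 \cdot 9 - 48\right) - 275\right)^{2} = \left(\left(20 + 18 - 48\right) - 275\right)^{2} = \left(-10 - 275\right)^{2} = \left(-285\right)^{2} = 81225$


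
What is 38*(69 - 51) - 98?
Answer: 586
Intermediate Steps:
38*(69 - 51) - 98 = 38*18 - 98 = 684 - 98 = 586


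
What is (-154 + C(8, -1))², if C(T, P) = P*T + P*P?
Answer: 25921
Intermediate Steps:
C(T, P) = P² + P*T (C(T, P) = P*T + P² = P² + P*T)
(-154 + C(8, -1))² = (-154 - (-1 + 8))² = (-154 - 1*7)² = (-154 - 7)² = (-161)² = 25921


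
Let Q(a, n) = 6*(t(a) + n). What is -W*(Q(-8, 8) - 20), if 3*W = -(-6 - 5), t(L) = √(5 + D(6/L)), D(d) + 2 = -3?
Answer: -308/3 ≈ -102.67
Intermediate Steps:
D(d) = -5 (D(d) = -2 - 3 = -5)
t(L) = 0 (t(L) = √(5 - 5) = √0 = 0)
W = 11/3 (W = (-(-6 - 5))/3 = (-1*(-11))/3 = (⅓)*11 = 11/3 ≈ 3.6667)
Q(a, n) = 6*n (Q(a, n) = 6*(0 + n) = 6*n)
-W*(Q(-8, 8) - 20) = -11*(6*8 - 20)/3 = -11*(48 - 20)/3 = -11*28/3 = -1*308/3 = -308/3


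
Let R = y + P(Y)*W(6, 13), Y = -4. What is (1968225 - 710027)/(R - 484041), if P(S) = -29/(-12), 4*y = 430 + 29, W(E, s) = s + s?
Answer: -15098376/5806361 ≈ -2.6003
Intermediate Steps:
W(E, s) = 2*s
y = 459/4 (y = (430 + 29)/4 = (1/4)*459 = 459/4 ≈ 114.75)
P(S) = 29/12 (P(S) = -29*(-1/12) = 29/12)
R = 2131/12 (R = 459/4 + 29*(2*13)/12 = 459/4 + (29/12)*26 = 459/4 + 377/6 = 2131/12 ≈ 177.58)
(1968225 - 710027)/(R - 484041) = (1968225 - 710027)/(2131/12 - 484041) = 1258198/(-5806361/12) = 1258198*(-12/5806361) = -15098376/5806361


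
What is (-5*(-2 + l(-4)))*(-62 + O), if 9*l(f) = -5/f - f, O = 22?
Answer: -850/3 ≈ -283.33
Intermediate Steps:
l(f) = -5/(9*f) - f/9 (l(f) = (-5/f - f)/9 = (-f - 5/f)/9 = -5/(9*f) - f/9)
(-5*(-2 + l(-4)))*(-62 + O) = (-5*(-2 + (⅑)*(-5 - 1*(-4)²)/(-4)))*(-62 + 22) = -5*(-2 + (⅑)*(-¼)*(-5 - 1*16))*(-40) = -5*(-2 + (⅑)*(-¼)*(-5 - 16))*(-40) = -5*(-2 + (⅑)*(-¼)*(-21))*(-40) = -5*(-2 + 7/12)*(-40) = -5*(-17/12)*(-40) = (85/12)*(-40) = -850/3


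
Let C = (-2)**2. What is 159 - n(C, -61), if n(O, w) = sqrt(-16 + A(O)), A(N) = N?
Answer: 159 - 2*I*sqrt(3) ≈ 159.0 - 3.4641*I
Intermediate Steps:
C = 4
n(O, w) = sqrt(-16 + O)
159 - n(C, -61) = 159 - sqrt(-16 + 4) = 159 - sqrt(-12) = 159 - 2*I*sqrt(3)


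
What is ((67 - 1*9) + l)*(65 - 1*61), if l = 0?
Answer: 232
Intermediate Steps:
((67 - 1*9) + l)*(65 - 1*61) = ((67 - 1*9) + 0)*(65 - 1*61) = ((67 - 9) + 0)*(65 - 61) = (58 + 0)*4 = 58*4 = 232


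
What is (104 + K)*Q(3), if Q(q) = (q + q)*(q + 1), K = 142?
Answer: 5904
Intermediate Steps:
Q(q) = 2*q*(1 + q) (Q(q) = (2*q)*(1 + q) = 2*q*(1 + q))
(104 + K)*Q(3) = (104 + 142)*(2*3*(1 + 3)) = 246*(2*3*4) = 246*24 = 5904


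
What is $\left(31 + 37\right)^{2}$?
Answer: $4624$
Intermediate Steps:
$\left(31 + 37\right)^{2} = 68^{2} = 4624$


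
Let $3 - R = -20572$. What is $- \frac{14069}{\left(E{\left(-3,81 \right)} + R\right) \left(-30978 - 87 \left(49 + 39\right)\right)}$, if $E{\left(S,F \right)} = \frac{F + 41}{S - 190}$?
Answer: $\frac{2715317}{153409934802} \approx 1.77 \cdot 10^{-5}$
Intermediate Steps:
$R = 20575$ ($R = 3 - -20572 = 3 + 20572 = 20575$)
$E{\left(S,F \right)} = \frac{41 + F}{-190 + S}$
$- \frac{14069}{\left(E{\left(-3,81 \right)} + R\right) \left(-30978 - 87 \left(49 + 39\right)\right)} = - \frac{14069}{\left(\frac{41 + 81}{-190 - 3} + 20575\right) \left(-30978 - 87 \left(49 + 39\right)\right)} = - \frac{14069}{\left(\frac{1}{-193} \cdot 122 + 20575\right) \left(-30978 - 7656\right)} = - \frac{14069}{\left(\left(- \frac{1}{193}\right) 122 + 20575\right) \left(-30978 - 7656\right)} = - \frac{14069}{\left(- \frac{122}{193} + 20575\right) \left(-38634\right)} = - \frac{14069}{\frac{3970853}{193} \left(-38634\right)} = - \frac{14069}{- \frac{153409934802}{193}} = \left(-14069\right) \left(- \frac{193}{153409934802}\right) = \frac{2715317}{153409934802}$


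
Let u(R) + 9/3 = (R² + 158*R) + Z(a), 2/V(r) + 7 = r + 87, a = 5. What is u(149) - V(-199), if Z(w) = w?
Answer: 5443657/119 ≈ 45745.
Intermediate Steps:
V(r) = 2/(80 + r) (V(r) = 2/(-7 + (r + 87)) = 2/(-7 + (87 + r)) = 2/(80 + r))
u(R) = 2 + R² + 158*R (u(R) = -3 + ((R² + 158*R) + 5) = -3 + (5 + R² + 158*R) = 2 + R² + 158*R)
u(149) - V(-199) = (2 + 149² + 158*149) - 2/(80 - 199) = (2 + 22201 + 23542) - 2/(-119) = 45745 - 2*(-1)/119 = 45745 - 1*(-2/119) = 45745 + 2/119 = 5443657/119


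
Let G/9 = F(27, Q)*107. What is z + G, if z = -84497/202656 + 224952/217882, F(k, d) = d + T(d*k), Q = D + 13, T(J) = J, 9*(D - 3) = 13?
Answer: 1483524809351813/3153935328 ≈ 4.7037e+5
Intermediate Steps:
D = 40/9 (D = 3 + (⅑)*13 = 3 + 13/9 = 40/9 ≈ 4.4444)
Q = 157/9 (Q = 40/9 + 13 = 157/9 ≈ 17.444)
F(k, d) = d + d*k
G = 470372 (G = 9*((157*(1 + 27)/9)*107) = 9*(((157/9)*28)*107) = 9*((4396/9)*107) = 9*(470372/9) = 470372)
z = 1941249797/3153935328 (z = -84497*1/202656 + 224952*(1/217882) = -84497/202656 + 16068/15563 = 1941249797/3153935328 ≈ 0.61550)
z + G = 1941249797/3153935328 + 470372 = 1483524809351813/3153935328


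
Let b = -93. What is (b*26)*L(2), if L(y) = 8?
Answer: -19344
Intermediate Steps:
(b*26)*L(2) = -93*26*8 = -2418*8 = -19344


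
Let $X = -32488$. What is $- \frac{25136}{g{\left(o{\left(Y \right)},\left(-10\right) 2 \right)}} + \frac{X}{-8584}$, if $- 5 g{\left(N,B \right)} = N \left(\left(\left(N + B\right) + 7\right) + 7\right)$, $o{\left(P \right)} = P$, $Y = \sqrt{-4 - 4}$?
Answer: $- \frac{33668989}{11803} + \frac{47130 i \sqrt{2}}{11} \approx -2852.6 + 6059.3 i$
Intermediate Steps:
$Y = 2 i \sqrt{2}$ ($Y = \sqrt{-8} = 2 i \sqrt{2} \approx 2.8284 i$)
$g{\left(N,B \right)} = - \frac{N \left(14 + B + N\right)}{5}$ ($g{\left(N,B \right)} = - \frac{N \left(\left(\left(N + B\right) + 7\right) + 7\right)}{5} = - \frac{N \left(\left(\left(B + N\right) + 7\right) + 7\right)}{5} = - \frac{N \left(\left(7 + B + N\right) + 7\right)}{5} = - \frac{N \left(14 + B + N\right)}{5}$)
$- \frac{25136}{g{\left(o{\left(Y \right)},\left(-10\right) 2 \right)}} + \frac{X}{-8584} = - \frac{25136}{\left(- \frac{1}{5}\right) 2 i \sqrt{2} \left(14 - 20 + 2 i \sqrt{2}\right)} - \frac{32488}{-8584} = - \frac{25136}{\left(- \frac{1}{5}\right) 2 i \sqrt{2} \left(14 - 20 + 2 i \sqrt{2}\right)} - - \frac{4061}{1073} = - \frac{25136}{\left(- \frac{1}{5}\right) 2 i \sqrt{2} \left(-6 + 2 i \sqrt{2}\right)} + \frac{4061}{1073} = - \frac{25136}{\left(- \frac{2}{5}\right) i \sqrt{2} \left(-6 + 2 i \sqrt{2}\right)} + \frac{4061}{1073} = - 25136 \frac{5 i \sqrt{2}}{4 \left(-6 + 2 i \sqrt{2}\right)} + \frac{4061}{1073} = - \frac{31420 i \sqrt{2}}{-6 + 2 i \sqrt{2}} + \frac{4061}{1073} = \frac{4061}{1073} - \frac{31420 i \sqrt{2}}{-6 + 2 i \sqrt{2}}$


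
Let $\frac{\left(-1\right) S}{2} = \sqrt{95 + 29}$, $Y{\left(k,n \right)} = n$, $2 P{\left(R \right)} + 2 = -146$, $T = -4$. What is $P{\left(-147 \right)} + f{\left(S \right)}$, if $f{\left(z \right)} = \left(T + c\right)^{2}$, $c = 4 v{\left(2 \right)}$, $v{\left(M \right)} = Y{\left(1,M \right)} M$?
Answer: $70$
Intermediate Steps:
$P{\left(R \right)} = -74$ ($P{\left(R \right)} = -1 + \frac{1}{2} \left(-146\right) = -1 - 73 = -74$)
$S = - 4 \sqrt{31}$ ($S = - 2 \sqrt{95 + 29} = - 2 \sqrt{124} = - 2 \cdot 2 \sqrt{31} = - 4 \sqrt{31} \approx -22.271$)
$v{\left(M \right)} = M^{2}$ ($v{\left(M \right)} = M M = M^{2}$)
$c = 16$ ($c = 4 \cdot 2^{2} = 4 \cdot 4 = 16$)
$f{\left(z \right)} = 144$ ($f{\left(z \right)} = \left(-4 + 16\right)^{2} = 12^{2} = 144$)
$P{\left(-147 \right)} + f{\left(S \right)} = -74 + 144 = 70$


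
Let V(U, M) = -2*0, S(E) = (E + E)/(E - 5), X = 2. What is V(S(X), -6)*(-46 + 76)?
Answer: 0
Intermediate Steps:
S(E) = 2*E/(-5 + E) (S(E) = (2*E)/(-5 + E) = 2*E/(-5 + E))
V(U, M) = 0
V(S(X), -6)*(-46 + 76) = 0*(-46 + 76) = 0*30 = 0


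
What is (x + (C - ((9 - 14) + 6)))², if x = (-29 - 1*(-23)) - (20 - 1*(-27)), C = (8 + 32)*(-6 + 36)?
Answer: 1313316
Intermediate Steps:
C = 1200 (C = 40*30 = 1200)
x = -53 (x = (-29 + 23) - (20 + 27) = -6 - 1*47 = -6 - 47 = -53)
(x + (C - ((9 - 14) + 6)))² = (-53 + (1200 - ((9 - 14) + 6)))² = (-53 + (1200 - (-5 + 6)))² = (-53 + (1200 - 1*1))² = (-53 + (1200 - 1))² = (-53 + 1199)² = 1146² = 1313316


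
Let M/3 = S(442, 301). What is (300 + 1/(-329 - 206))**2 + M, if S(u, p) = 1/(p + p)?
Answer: 15507478117277/172307450 ≈ 89999.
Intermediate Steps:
S(u, p) = 1/(2*p)
M = 3/602 (M = 3*((1/2)/301) = 3*((1/2)*(1/301)) = 3*(1/602) = 3/602 ≈ 0.0049834)
(300 + 1/(-329 - 206))**2 + M = (300 + 1/(-329 - 206))**2 + 3/602 = (300 + 1/(-535))**2 + 3/602 = (300 - 1/535)**2 + 3/602 = (160499/535)**2 + 3/602 = 25759929001/286225 + 3/602 = 15507478117277/172307450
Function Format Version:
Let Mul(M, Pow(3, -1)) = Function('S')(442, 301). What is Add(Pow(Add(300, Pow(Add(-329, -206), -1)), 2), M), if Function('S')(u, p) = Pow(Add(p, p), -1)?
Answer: Rational(15507478117277, 172307450) ≈ 89999.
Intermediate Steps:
Function('S')(u, p) = Mul(Rational(1, 2), Pow(p, -1)) (Function('S')(u, p) = Pow(Mul(2, p), -1) = Mul(Rational(1, 2), Pow(p, -1)))
M = Rational(3, 602) (M = Mul(3, Mul(Rational(1, 2), Pow(301, -1))) = Mul(3, Mul(Rational(1, 2), Rational(1, 301))) = Mul(3, Rational(1, 602)) = Rational(3, 602) ≈ 0.0049834)
Add(Pow(Add(300, Pow(Add(-329, -206), -1)), 2), M) = Add(Pow(Add(300, Pow(Add(-329, -206), -1)), 2), Rational(3, 602)) = Add(Pow(Add(300, Pow(-535, -1)), 2), Rational(3, 602)) = Add(Pow(Add(300, Rational(-1, 535)), 2), Rational(3, 602)) = Add(Pow(Rational(160499, 535), 2), Rational(3, 602)) = Add(Rational(25759929001, 286225), Rational(3, 602)) = Rational(15507478117277, 172307450)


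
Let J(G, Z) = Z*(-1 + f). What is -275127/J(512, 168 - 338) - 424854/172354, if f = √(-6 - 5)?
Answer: -8047656853/58600360 - 91709*I*√11/680 ≈ -137.33 - 447.3*I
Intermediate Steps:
f = I*√11 (f = √(-11) = I*√11 ≈ 3.3166*I)
J(G, Z) = Z*(-1 + I*√11)
-275127/J(512, 168 - 338) - 424854/172354 = -275127*1/((-1 + I*√11)*(168 - 338)) - 424854/172354 = -275127*(-1/(170*(-1 + I*√11))) - 424854*1/172354 = -275127/(170 - 170*I*√11) - 212427/86177 = -212427/86177 - 275127/(170 - 170*I*√11)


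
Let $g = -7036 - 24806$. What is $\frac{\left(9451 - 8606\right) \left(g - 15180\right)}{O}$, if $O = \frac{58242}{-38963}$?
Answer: $\frac{15177841835}{571} \approx 2.6581 \cdot 10^{7}$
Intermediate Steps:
$g = -31842$ ($g = -7036 - 24806 = -31842$)
$O = - \frac{58242}{38963}$ ($O = 58242 \left(- \frac{1}{38963}\right) = - \frac{58242}{38963} \approx -1.4948$)
$\frac{\left(9451 - 8606\right) \left(g - 15180\right)}{O} = \frac{\left(9451 - 8606\right) \left(-31842 - 15180\right)}{- \frac{58242}{38963}} = 845 \left(-47022\right) \left(- \frac{38963}{58242}\right) = \left(-39733590\right) \left(- \frac{38963}{58242}\right) = \frac{15177841835}{571}$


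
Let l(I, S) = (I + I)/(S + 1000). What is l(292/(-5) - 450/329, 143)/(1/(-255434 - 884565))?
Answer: 32023549052/268605 ≈ 1.1922e+5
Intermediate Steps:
l(I, S) = 2*I/(1000 + S) (l(I, S) = (2*I)/(1000 + S) = 2*I/(1000 + S))
l(292/(-5) - 450/329, 143)/(1/(-255434 - 884565)) = (2*(292/(-5) - 450/329)/(1000 + 143))/(1/(-255434 - 884565)) = (2*(292*(-⅕) - 450*1/329)/1143)/(1/(-1139999)) = (2*(-292/5 - 450/329)*(1/1143))/(-1/1139999) = (2*(-98318/1645)*(1/1143))*(-1139999) = -196636/1880235*(-1139999) = 32023549052/268605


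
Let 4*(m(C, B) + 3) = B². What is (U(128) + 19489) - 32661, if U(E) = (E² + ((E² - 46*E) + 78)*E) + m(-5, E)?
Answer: 1360777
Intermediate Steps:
m(C, B) = -3 + B²/4
U(E) = -3 + 5*E²/4 + E*(78 + E² - 46*E) (U(E) = (E² + ((E² - 46*E) + 78)*E) + (-3 + E²/4) = (E² + (78 + E² - 46*E)*E) + (-3 + E²/4) = (E² + E*(78 + E² - 46*E)) + (-3 + E²/4) = -3 + 5*E²/4 + E*(78 + E² - 46*E))
(U(128) + 19489) - 32661 = ((-3 + 128³ + 78*128 - 179/4*128²) + 19489) - 32661 = ((-3 + 2097152 + 9984 - 179/4*16384) + 19489) - 32661 = ((-3 + 2097152 + 9984 - 733184) + 19489) - 32661 = (1373949 + 19489) - 32661 = 1393438 - 32661 = 1360777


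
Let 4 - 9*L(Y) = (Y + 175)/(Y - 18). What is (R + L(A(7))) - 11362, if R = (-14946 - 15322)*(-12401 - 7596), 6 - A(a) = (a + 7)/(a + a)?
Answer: 70815166810/117 ≈ 6.0526e+8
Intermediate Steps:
A(a) = 6 - (7 + a)/(2*a) (A(a) = 6 - (a + 7)/(a + a) = 6 - (7 + a)/(2*a))
L(Y) = 4/9 - (175 + Y)/(9*(-18 + Y)) (L(Y) = 4/9 - (Y + 175)/(9*(Y - 18)) = 4/9 - (175 + Y)/(9*(-18 + Y)))
R = 605269196 (R = -30268*(-19997) = 605269196)
(R + L(A(7))) - 11362 = (605269196 + (-247 + 3*((1/2)*(-7 + 11*7)/7))/(9*(-18 + (1/2)*(-7 + 11*7)/7))) - 11362 = (605269196 + (-247 + 3*((1/2)*(1/7)*(-7 + 77)))/(9*(-18 + (1/2)*(1/7)*(-7 + 77)))) - 11362 = (605269196 + (-247 + 3*((1/2)*(1/7)*70))/(9*(-18 + (1/2)*(1/7)*70))) - 11362 = (605269196 + (-247 + 3*5)/(9*(-18 + 5))) - 11362 = (605269196 + (1/9)*(-247 + 15)/(-13)) - 11362 = (605269196 + (1/9)*(-1/13)*(-232)) - 11362 = (605269196 + 232/117) - 11362 = 70816496164/117 - 11362 = 70815166810/117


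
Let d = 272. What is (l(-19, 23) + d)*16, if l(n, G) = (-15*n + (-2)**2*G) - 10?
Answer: 10224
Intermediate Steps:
l(n, G) = -10 - 15*n + 4*G (l(n, G) = (-15*n + 4*G) - 10 = -10 - 15*n + 4*G)
(l(-19, 23) + d)*16 = ((-10 - 15*(-19) + 4*23) + 272)*16 = ((-10 + 285 + 92) + 272)*16 = (367 + 272)*16 = 639*16 = 10224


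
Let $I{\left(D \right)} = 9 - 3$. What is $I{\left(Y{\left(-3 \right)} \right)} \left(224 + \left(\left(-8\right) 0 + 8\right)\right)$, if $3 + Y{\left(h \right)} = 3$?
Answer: $1392$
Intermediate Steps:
$Y{\left(h \right)} = 0$ ($Y{\left(h \right)} = -3 + 3 = 0$)
$I{\left(D \right)} = 6$
$I{\left(Y{\left(-3 \right)} \right)} \left(224 + \left(\left(-8\right) 0 + 8\right)\right) = 6 \left(224 + \left(\left(-8\right) 0 + 8\right)\right) = 6 \left(224 + \left(0 + 8\right)\right) = 6 \left(224 + 8\right) = 6 \cdot 232 = 1392$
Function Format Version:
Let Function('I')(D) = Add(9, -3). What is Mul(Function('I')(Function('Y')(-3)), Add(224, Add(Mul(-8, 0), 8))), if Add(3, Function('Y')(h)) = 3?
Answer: 1392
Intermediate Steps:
Function('Y')(h) = 0 (Function('Y')(h) = Add(-3, 3) = 0)
Function('I')(D) = 6
Mul(Function('I')(Function('Y')(-3)), Add(224, Add(Mul(-8, 0), 8))) = Mul(6, Add(224, Add(Mul(-8, 0), 8))) = Mul(6, Add(224, Add(0, 8))) = Mul(6, Add(224, 8)) = Mul(6, 232) = 1392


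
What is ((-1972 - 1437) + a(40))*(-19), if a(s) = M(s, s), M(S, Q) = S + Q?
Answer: 63251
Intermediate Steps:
M(S, Q) = Q + S
a(s) = 2*s (a(s) = s + s = 2*s)
((-1972 - 1437) + a(40))*(-19) = ((-1972 - 1437) + 2*40)*(-19) = (-3409 + 80)*(-19) = -3329*(-19) = 63251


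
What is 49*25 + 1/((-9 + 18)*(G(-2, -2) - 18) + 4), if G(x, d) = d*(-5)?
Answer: 83299/68 ≈ 1225.0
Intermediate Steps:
G(x, d) = -5*d
49*25 + 1/((-9 + 18)*(G(-2, -2) - 18) + 4) = 49*25 + 1/((-9 + 18)*(-5*(-2) - 18) + 4) = 1225 + 1/(9*(10 - 18) + 4) = 1225 + 1/(9*(-8) + 4) = 1225 + 1/(-72 + 4) = 1225 + 1/(-68) = 1225 - 1/68 = 83299/68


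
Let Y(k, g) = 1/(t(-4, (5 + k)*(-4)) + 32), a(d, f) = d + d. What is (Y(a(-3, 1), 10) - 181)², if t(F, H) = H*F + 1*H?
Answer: 13097161/400 ≈ 32743.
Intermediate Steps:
a(d, f) = 2*d
t(F, H) = H + F*H (t(F, H) = F*H + H = H + F*H)
Y(k, g) = 1/(92 + 12*k) (Y(k, g) = 1/(((5 + k)*(-4))*(1 - 4) + 32) = 1/((-20 - 4*k)*(-3) + 32) = 1/((60 + 12*k) + 32) = 1/(92 + 12*k))
(Y(a(-3, 1), 10) - 181)² = (1/(4*(23 + 3*(2*(-3)))) - 181)² = (1/(4*(23 + 3*(-6))) - 181)² = (1/(4*(23 - 18)) - 181)² = ((¼)/5 - 181)² = ((¼)*(⅕) - 181)² = (1/20 - 181)² = (-3619/20)² = 13097161/400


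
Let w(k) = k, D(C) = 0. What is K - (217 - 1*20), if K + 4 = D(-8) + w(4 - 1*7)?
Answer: -204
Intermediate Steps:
K = -7 (K = -4 + (0 + (4 - 1*7)) = -4 + (0 + (4 - 7)) = -4 + (0 - 3) = -4 - 3 = -7)
K - (217 - 1*20) = -7 - (217 - 1*20) = -7 - (217 - 20) = -7 - 1*197 = -7 - 197 = -204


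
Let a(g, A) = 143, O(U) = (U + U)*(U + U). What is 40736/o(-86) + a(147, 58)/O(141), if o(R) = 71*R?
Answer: -1619308253/242786772 ≈ -6.6697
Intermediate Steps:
O(U) = 4*U² (O(U) = (2*U)*(2*U) = 4*U²)
40736/o(-86) + a(147, 58)/O(141) = 40736/((71*(-86))) + 143/((4*141²)) = 40736/(-6106) + 143/((4*19881)) = 40736*(-1/6106) + 143/79524 = -20368/3053 + 143*(1/79524) = -20368/3053 + 143/79524 = -1619308253/242786772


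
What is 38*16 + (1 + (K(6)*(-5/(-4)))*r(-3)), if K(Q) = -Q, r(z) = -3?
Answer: 1263/2 ≈ 631.50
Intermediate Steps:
38*16 + (1 + (K(6)*(-5/(-4)))*r(-3)) = 38*16 + (1 + ((-1*6)*(-5/(-4)))*(-3)) = 608 + (1 - (-30)*(-1)/4*(-3)) = 608 + (1 - 6*5/4*(-3)) = 608 + (1 - 15/2*(-3)) = 608 + (1 + 45/2) = 608 + 47/2 = 1263/2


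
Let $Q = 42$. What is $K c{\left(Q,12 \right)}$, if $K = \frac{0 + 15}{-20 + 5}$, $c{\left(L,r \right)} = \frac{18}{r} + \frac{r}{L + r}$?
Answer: $- \frac{31}{18} \approx -1.7222$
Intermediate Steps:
$K = -1$ ($K = \frac{15}{-15} = 15 \left(- \frac{1}{15}\right) = -1$)
$K c{\left(Q,12 \right)} = - \frac{12^{2} + 18 \cdot 42 + 18 \cdot 12}{12 \left(42 + 12\right)} = - \frac{144 + 756 + 216}{12 \cdot 54} = - \frac{1116}{12 \cdot 54} = \left(-1\right) \frac{31}{18} = - \frac{31}{18}$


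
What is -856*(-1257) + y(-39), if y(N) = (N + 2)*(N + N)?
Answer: 1078878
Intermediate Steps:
y(N) = 2*N*(2 + N) (y(N) = (2 + N)*(2*N) = 2*N*(2 + N))
-856*(-1257) + y(-39) = -856*(-1257) + 2*(-39)*(2 - 39) = 1075992 + 2*(-39)*(-37) = 1075992 + 2886 = 1078878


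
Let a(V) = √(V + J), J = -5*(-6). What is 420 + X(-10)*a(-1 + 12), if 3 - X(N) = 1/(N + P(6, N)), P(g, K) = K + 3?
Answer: 420 + 52*√41/17 ≈ 439.59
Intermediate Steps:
J = 30
P(g, K) = 3 + K
X(N) = 3 - 1/(3 + 2*N) (X(N) = 3 - 1/(N + (3 + N)) = 3 - 1/(3 + 2*N))
a(V) = √(30 + V) (a(V) = √(V + 30) = √(30 + V))
420 + X(-10)*a(-1 + 12) = 420 + (2*(4 + 3*(-10))/(3 + 2*(-10)))*√(30 + (-1 + 12)) = 420 + (2*(4 - 30)/(3 - 20))*√(30 + 11) = 420 + (2*(-26)/(-17))*√41 = 420 + (2*(-1/17)*(-26))*√41 = 420 + 52*√41/17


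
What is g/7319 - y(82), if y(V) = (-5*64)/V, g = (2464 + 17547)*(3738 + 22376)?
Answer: 21426428454/300079 ≈ 71403.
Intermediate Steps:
g = 522567254 (g = 20011*26114 = 522567254)
y(V) = -320/V
g/7319 - y(82) = 522567254/7319 - (-320)/82 = 522567254*(1/7319) - (-320)/82 = 522567254/7319 - 1*(-160/41) = 522567254/7319 + 160/41 = 21426428454/300079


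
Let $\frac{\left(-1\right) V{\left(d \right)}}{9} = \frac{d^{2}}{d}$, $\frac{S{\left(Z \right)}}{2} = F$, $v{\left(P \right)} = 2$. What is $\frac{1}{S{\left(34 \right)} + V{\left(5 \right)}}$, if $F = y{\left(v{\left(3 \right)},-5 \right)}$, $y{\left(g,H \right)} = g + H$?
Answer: $- \frac{1}{51} \approx -0.019608$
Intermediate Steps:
$y{\left(g,H \right)} = H + g$
$F = -3$ ($F = -5 + 2 = -3$)
$S{\left(Z \right)} = -6$ ($S{\left(Z \right)} = 2 \left(-3\right) = -6$)
$V{\left(d \right)} = - 9 d$ ($V{\left(d \right)} = - 9 \frac{d^{2}}{d} = - 9 d$)
$\frac{1}{S{\left(34 \right)} + V{\left(5 \right)}} = \frac{1}{-6 - 45} = \frac{1}{-51} = - \frac{1}{51}$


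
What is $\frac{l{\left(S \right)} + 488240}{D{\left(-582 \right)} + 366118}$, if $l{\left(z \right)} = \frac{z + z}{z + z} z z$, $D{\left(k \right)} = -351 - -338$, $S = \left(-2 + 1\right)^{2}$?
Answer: $\frac{162747}{122035} \approx 1.3336$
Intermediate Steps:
$S = 1$ ($S = \left(-1\right)^{2} = 1$)
$D{\left(k \right)} = -13$ ($D{\left(k \right)} = -351 + 338 = -13$)
$l{\left(z \right)} = z^{2}$ ($l{\left(z \right)} = \frac{2 z}{2 z} z z = 2 z \frac{1}{2 z} z z = 1 z z = z z = z^{2}$)
$\frac{l{\left(S \right)} + 488240}{D{\left(-582 \right)} + 366118} = \frac{1^{2} + 488240}{-13 + 366118} = \frac{1 + 488240}{366105} = 488241 \cdot \frac{1}{366105} = \frac{162747}{122035}$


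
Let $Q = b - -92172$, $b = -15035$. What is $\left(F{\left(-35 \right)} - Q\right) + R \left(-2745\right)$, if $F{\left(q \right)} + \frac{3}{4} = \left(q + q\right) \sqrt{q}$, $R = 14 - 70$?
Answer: $\frac{306329}{4} - 70 i \sqrt{35} \approx 76582.0 - 414.13 i$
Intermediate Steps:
$R = -56$
$Q = 77137$ ($Q = -15035 - -92172 = -15035 + 92172 = 77137$)
$F{\left(q \right)} = - \frac{3}{4} + 2 q^{\frac{3}{2}}$ ($F{\left(q \right)} = - \frac{3}{4} + \left(q + q\right) \sqrt{q} = - \frac{3}{4} + 2 q \sqrt{q} = - \frac{3}{4} + 2 q^{\frac{3}{2}}$)
$\left(F{\left(-35 \right)} - Q\right) + R \left(-2745\right) = \left(\left(- \frac{3}{4} + 2 \left(-35\right)^{\frac{3}{2}}\right) - 77137\right) - -153720 = \left(\left(- \frac{3}{4} + 2 \left(- 35 i \sqrt{35}\right)\right) - 77137\right) + 153720 = \left(\left(- \frac{3}{4} - 70 i \sqrt{35}\right) - 77137\right) + 153720 = \left(- \frac{308551}{4} - 70 i \sqrt{35}\right) + 153720 = \frac{306329}{4} - 70 i \sqrt{35}$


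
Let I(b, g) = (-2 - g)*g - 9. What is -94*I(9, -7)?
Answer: 4136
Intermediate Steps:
I(b, g) = -9 + g*(-2 - g) (I(b, g) = g*(-2 - g) - 9 = -9 + g*(-2 - g))
-94*I(9, -7) = -94*(-9 - 1*(-7)**2 - 2*(-7)) = -94*(-9 - 1*49 + 14) = -94*(-9 - 49 + 14) = -94*(-44) = 4136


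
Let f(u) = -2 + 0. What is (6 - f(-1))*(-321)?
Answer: -2568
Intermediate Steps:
f(u) = -2
(6 - f(-1))*(-321) = (6 - 1*(-2))*(-321) = (6 + 2)*(-321) = 8*(-321) = -2568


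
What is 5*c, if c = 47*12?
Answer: 2820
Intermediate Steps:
c = 564
5*c = 5*564 = 2820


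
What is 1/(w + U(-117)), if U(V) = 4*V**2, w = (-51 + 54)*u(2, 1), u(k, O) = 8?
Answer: 1/54780 ≈ 1.8255e-5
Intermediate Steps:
w = 24 (w = (-51 + 54)*8 = 3*8 = 24)
1/(w + U(-117)) = 1/(24 + 4*(-117)**2) = 1/(24 + 4*13689) = 1/(24 + 54756) = 1/54780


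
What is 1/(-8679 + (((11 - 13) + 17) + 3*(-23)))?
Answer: -1/8733 ≈ -0.00011451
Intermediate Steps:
1/(-8679 + (((11 - 13) + 17) + 3*(-23))) = 1/(-8679 + ((-2 + 17) - 69)) = 1/(-8679 + (15 - 69)) = 1/(-8679 - 54) = 1/(-8733) = -1/8733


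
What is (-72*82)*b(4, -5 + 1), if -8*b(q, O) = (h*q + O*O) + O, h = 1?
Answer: 11808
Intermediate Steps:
b(q, O) = -O/8 - q/8 - O²/8 (b(q, O) = -((1*q + O*O) + O)/8 = -((q + O²) + O)/8 = -(O + q + O²)/8 = -O/8 - q/8 - O²/8)
(-72*82)*b(4, -5 + 1) = (-72*82)*(-(-5 + 1)/8 - ⅛*4 - (-5 + 1)²/8) = -5904*(-⅛*(-4) - ½ - ⅛*(-4)²) = -5904*(½ - ½ - ⅛*16) = -5904*(½ - ½ - 2) = -5904*(-2) = 11808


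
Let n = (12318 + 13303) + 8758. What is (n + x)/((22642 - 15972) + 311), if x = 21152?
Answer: 55531/6981 ≈ 7.9546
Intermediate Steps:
n = 34379 (n = 25621 + 8758 = 34379)
(n + x)/((22642 - 15972) + 311) = (34379 + 21152)/((22642 - 15972) + 311) = 55531/(6670 + 311) = 55531/6981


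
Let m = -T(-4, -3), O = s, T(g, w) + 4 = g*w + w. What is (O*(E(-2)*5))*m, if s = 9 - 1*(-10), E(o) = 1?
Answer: -475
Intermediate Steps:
T(g, w) = -4 + w + g*w (T(g, w) = -4 + (g*w + w) = -4 + (w + g*w) = -4 + w + g*w)
s = 19 (s = 9 + 10 = 19)
O = 19
m = -5 (m = -(-4 - 3 - 4*(-3)) = -(-4 - 3 + 12) = -1*5 = -5)
(O*(E(-2)*5))*m = (19*(1*5))*(-5) = (19*5)*(-5) = 95*(-5) = -475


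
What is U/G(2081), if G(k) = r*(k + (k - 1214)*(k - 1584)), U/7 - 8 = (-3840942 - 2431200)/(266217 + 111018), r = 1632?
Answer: -3796639/44427177201600 ≈ -8.5458e-8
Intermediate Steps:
U = -7593278/125745 (U = 56 + 7*((-3840942 - 2431200)/(266217 + 111018)) = 56 + 7*(-6272142/377235) = 56 + 7*(-6272142*1/377235) = 56 + 7*(-2090714/125745) = 56 - 14634998/125745 = -7593278/125745 ≈ -60.386)
G(k) = 1632*k + 1632*(-1584 + k)*(-1214 + k) (G(k) = 1632*(k + (k - 1214)*(k - 1584)) = 1632*(k + (-1214 + k)*(-1584 + k)) = 1632*(k + (-1584 + k)*(-1214 + k)) = 1632*k + 1632*(-1584 + k)*(-1214 + k))
U/G(2081) = -7593278/(125745*(3138296832 - 4564704*2081 + 1632*2081²)) = -7593278/(125745*(3138296832 - 9499149024 + 1632*4330561)) = -7593278/(125745*(3138296832 - 9499149024 + 7067475552)) = -7593278/125745/706623360 = -7593278/125745*1/706623360 = -3796639/44427177201600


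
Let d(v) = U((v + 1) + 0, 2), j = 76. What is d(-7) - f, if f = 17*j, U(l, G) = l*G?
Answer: -1304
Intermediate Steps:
U(l, G) = G*l
d(v) = 2 + 2*v (d(v) = 2*((v + 1) + 0) = 2*((1 + v) + 0) = 2*(1 + v) = 2 + 2*v)
f = 1292 (f = 17*76 = 1292)
d(-7) - f = (2 + 2*(-7)) - 1*1292 = (2 - 14) - 1292 = -12 - 1292 = -1304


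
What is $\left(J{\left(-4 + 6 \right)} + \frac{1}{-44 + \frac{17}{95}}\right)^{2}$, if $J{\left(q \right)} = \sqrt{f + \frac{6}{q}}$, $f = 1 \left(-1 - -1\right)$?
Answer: $\frac{52000732}{17330569} - \frac{190 \sqrt{3}}{4163} \approx 2.9215$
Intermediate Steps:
$f = 0$ ($f = 1 \left(-1 + 1\right) = 1 \cdot 0 = 0$)
$J{\left(q \right)} = \sqrt{6} \sqrt{\frac{1}{q}}$ ($J{\left(q \right)} = \sqrt{0 + \frac{6}{q}} = \sqrt{\frac{6}{q}} = \sqrt{6} \sqrt{\frac{1}{q}}$)
$\left(J{\left(-4 + 6 \right)} + \frac{1}{-44 + \frac{17}{95}}\right)^{2} = \left(\sqrt{6} \sqrt{\frac{1}{-4 + 6}} + \frac{1}{-44 + \frac{17}{95}}\right)^{2} = \left(\sqrt{6} \sqrt{\frac{1}{2}} + \frac{1}{-44 + 17 \cdot \frac{1}{95}}\right)^{2} = \left(\frac{\sqrt{6}}{\sqrt{2}} + \frac{1}{-44 + \frac{17}{95}}\right)^{2} = \left(\sqrt{6} \frac{\sqrt{2}}{2} + \frac{1}{- \frac{4163}{95}}\right)^{2} = \left(\sqrt{3} - \frac{95}{4163}\right)^{2} = \left(- \frac{95}{4163} + \sqrt{3}\right)^{2}$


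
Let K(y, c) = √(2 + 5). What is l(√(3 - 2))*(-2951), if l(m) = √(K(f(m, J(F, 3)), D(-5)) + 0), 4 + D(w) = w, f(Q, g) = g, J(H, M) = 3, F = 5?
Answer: -2951*7^(¼) ≈ -4800.0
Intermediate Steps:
D(w) = -4 + w
K(y, c) = √7
l(m) = 7^(¼) (l(m) = √(√7 + 0) = √(√7) = 7^(¼))
l(√(3 - 2))*(-2951) = 7^(¼)*(-2951) = -2951*7^(¼)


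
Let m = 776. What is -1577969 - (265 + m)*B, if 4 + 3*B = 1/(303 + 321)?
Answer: -983786891/624 ≈ -1.5766e+6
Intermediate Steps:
B = -2495/1872 (B = -4/3 + 1/(3*(303 + 321)) = -4/3 + (1/3)/624 = -4/3 + (1/3)*(1/624) = -4/3 + 1/1872 = -2495/1872 ≈ -1.3328)
-1577969 - (265 + m)*B = -1577969 - (265 + 776)*(-2495)/1872 = -1577969 - 1041*(-2495)/1872 = -1577969 - 1*(-865765/624) = -1577969 + 865765/624 = -983786891/624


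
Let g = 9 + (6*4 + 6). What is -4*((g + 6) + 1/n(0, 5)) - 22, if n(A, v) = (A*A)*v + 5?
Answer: -1014/5 ≈ -202.80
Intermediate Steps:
n(A, v) = 5 + v*A² (n(A, v) = A²*v + 5 = v*A² + 5 = 5 + v*A²)
g = 39 (g = 9 + (24 + 6) = 9 + 30 = 39)
-4*((g + 6) + 1/n(0, 5)) - 22 = -4*((39 + 6) + 1/(5 + 5*0²)) - 22 = -4*(45 + 1/(5 + 5*0)) - 22 = -4*(45 + 1/(5 + 0)) - 22 = -4*(45 + 1/5) - 22 = -4*(45 + ⅕) - 22 = -4*226/5 - 22 = -904/5 - 22 = -1014/5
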